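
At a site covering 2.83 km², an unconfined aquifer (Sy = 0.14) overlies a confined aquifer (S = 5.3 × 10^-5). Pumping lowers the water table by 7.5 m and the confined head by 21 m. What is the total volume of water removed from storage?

ΔV ≈ 2.97 × 10^6 m³

A = 2.83 km² = 2.83 × 10^6 m²
Unconfined: ΔV_u = Sy × A × Δh_u = 0.14 × 2.83 × 10^6 × 7.5 = 2.972 × 10^6 m³
Confined: ΔV_c = S × A × Δh_c = 5.3 × 10^-5 × 2.83 × 10^6 × 21 = 3150 m³
Total ΔV = 2.972 × 10^6 + 3150 = 2.975 × 10^6 m³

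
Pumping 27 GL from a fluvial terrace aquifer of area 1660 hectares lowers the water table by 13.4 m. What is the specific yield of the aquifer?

A = 1660 hectares = 1.66 × 10^7 m²
ΔV = 27 GL = 2.7 × 10^7 m³
Sy = ΔV / (A × Δh) = 2.7 × 10^7 m³ / (1.66 × 10^7 m² × 13.4 m) = 0.1214

Sy ≈ 0.12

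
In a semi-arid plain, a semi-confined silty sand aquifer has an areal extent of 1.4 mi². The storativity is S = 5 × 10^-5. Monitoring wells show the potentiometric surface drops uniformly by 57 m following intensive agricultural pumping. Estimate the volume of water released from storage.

A = 1.4 mi² = 3.626 × 10^6 m²
ΔV = S × A × Δh = 5 × 10^-5 × 3.626 × 10^6 m² × 57 m = 10330 m³

ΔV ≈ 10300 m³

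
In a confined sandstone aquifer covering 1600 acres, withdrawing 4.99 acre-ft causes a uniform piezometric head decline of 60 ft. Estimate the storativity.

S ≈ 5.2 × 10^-5

A = 1600 acres = 6.475 × 10^6 m²
Δh = 60 ft = 18.29 m
ΔV = 4.99 acre-ft = 6155 m³
S = ΔV / (A × Δh) = 6155 m³ / (6.475 × 10^6 m² × 18.29 m) = 5.198 × 10^-5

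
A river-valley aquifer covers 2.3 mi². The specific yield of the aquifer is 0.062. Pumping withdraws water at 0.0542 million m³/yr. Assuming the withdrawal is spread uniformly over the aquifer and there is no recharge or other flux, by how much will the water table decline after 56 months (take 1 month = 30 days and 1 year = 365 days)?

Δh ≈ 0.675 m

A = 2.3 mi² = 5.957 × 10^6 m²
Q = 0.0542 million m³/yr = 148.5 m³/d
t = 56 months = 1680 d
ΔV = Q × t = 148.5 m³/d × 1680 d = 2.495 × 10^5 m³
Δh = ΔV / (Sy × A) = 2.495 × 10^5 / (0.062 × 5.957 × 10^6) = 0.6755 m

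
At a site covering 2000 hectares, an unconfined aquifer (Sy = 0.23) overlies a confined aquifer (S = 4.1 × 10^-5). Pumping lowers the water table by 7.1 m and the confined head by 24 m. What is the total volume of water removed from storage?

ΔV ≈ 3.27 × 10^7 m³

A = 2000 hectares = 2 × 10^7 m²
Unconfined: ΔV_u = Sy × A × Δh_u = 0.23 × 2 × 10^7 × 7.1 = 3.266 × 10^7 m³
Confined: ΔV_c = S × A × Δh_c = 4.1 × 10^-5 × 2 × 10^7 × 24 = 19680 m³
Total ΔV = 3.266 × 10^7 + 19680 = 3.268 × 10^7 m³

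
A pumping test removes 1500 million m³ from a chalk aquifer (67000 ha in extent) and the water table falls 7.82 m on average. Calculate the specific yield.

Sy ≈ 0.29

A = 67000 ha = 6.7 × 10^8 m²
ΔV = 1500 million m³ = 1.5 × 10^9 m³
Sy = ΔV / (A × Δh) = 1.5 × 10^9 m³ / (6.7 × 10^8 m² × 7.82 m) = 0.2863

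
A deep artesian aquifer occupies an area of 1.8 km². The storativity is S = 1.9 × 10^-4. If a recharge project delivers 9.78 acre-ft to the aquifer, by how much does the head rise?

Δh ≈ 35.3 m

A = 1.8 km² = 1.8 × 10^6 m²
ΔV = 9.78 acre-ft = 12060 m³
Δh = ΔV / (S × A) = 12060 m³ / (1.9 × 10^-4 × 1.8 × 10^6 m²) = 35.27 m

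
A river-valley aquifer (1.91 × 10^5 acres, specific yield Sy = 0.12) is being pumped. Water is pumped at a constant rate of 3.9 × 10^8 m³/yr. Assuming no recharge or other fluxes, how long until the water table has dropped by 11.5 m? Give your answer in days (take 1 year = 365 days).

t ≈ 998 days

A = 1.91 × 10^5 acres = 7.729 × 10^8 m²
ΔV = Sy × A × Δh = 0.12 × 7.729 × 10^8 × 11.5 = 1.067 × 10^9 m³
Q = 3.9 × 10^8 m³/yr = 1.068 × 10^6 m³/d
t = ΔV / Q = 1.067 × 10^9 m³ / 1.068 × 10^6 m³/d = 998.3 d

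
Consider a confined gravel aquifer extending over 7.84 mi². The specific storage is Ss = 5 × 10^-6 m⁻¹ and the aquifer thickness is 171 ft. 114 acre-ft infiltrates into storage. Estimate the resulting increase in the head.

b = 171 ft = 52.12 m
S = Ss × b = 5 × 10^-6 m⁻¹ × 52.12 m = 2.606 × 10^-4
A = 7.84 mi² = 2.031 × 10^7 m²
ΔV = 114 acre-ft = 1.406 × 10^5 m³
Δh = ΔV / (S × A) = 1.406 × 10^5 m³ / (2.606 × 10^-4 × 2.031 × 10^7 m²) = 26.57 m

Δh ≈ 26.6 m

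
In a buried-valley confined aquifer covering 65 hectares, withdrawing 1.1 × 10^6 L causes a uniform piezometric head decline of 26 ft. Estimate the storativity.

S ≈ 2.1 × 10^-4

A = 65 hectares = 6.5 × 10^5 m²
Δh = 26 ft = 7.925 m
ΔV = 1.1 × 10^6 L = 1100 m³
S = ΔV / (A × Δh) = 1100 m³ / (6.5 × 10^5 m² × 7.925 m) = 2.135 × 10^-4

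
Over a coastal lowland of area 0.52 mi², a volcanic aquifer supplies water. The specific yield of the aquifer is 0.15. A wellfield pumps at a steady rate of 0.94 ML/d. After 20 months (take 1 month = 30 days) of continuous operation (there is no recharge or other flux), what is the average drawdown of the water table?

A = 0.52 mi² = 1.347 × 10^6 m²
Q = 0.94 ML/d = 940 m³/d
t = 20 months = 600 d
ΔV = Q × t = 940 m³/d × 600 d = 5.64 × 10^5 m³
Δh = ΔV / (Sy × A) = 5.64 × 10^5 / (0.15 × 1.347 × 10^6) = 2.792 m

Δh ≈ 2.79 m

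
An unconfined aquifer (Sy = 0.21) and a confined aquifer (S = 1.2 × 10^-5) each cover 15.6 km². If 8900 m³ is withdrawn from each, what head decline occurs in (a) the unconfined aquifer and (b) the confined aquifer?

A = 15.6 km² = 1.56 × 10^7 m²
Unconfined: Δh_u = ΔV/(Sy·A) = 8900/(0.21 × 1.56 × 10^7) = 0.002717 m
Confined: Δh_c = ΔV/(S·A) = 8900/(1.2 × 10^-5 × 1.56 × 10^7) = 47.54 m

Δh_u ≈ 0.00272 m; Δh_c ≈ 47.5 m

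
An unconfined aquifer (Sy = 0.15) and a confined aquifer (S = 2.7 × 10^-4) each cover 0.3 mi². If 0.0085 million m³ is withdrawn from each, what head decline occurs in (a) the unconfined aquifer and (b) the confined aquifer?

Δh_u ≈ 0.0729 m; Δh_c ≈ 40.5 m

A = 0.3 mi² = 7.77 × 10^5 m²
ΔV = 0.0085 million m³ = 8500 m³
Unconfined: Δh_u = ΔV/(Sy·A) = 8500/(0.15 × 7.77 × 10^5) = 0.07293 m
Confined: Δh_c = ΔV/(S·A) = 8500/(2.7 × 10^-4 × 7.77 × 10^5) = 40.52 m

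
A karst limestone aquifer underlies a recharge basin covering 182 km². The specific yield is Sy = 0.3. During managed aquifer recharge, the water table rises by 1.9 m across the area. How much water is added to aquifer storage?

ΔV ≈ 1.04 × 10^8 m³

A = 182 km² = 1.82 × 10^8 m²
ΔV = Sy × A × Δh = 0.3 × 1.82 × 10^8 m² × 1.9 m = 1.037 × 10^8 m³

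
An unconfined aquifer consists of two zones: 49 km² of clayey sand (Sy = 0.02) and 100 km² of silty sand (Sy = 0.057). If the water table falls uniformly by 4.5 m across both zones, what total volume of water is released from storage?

A₁ = 49 km² = 4.9 × 10^7 m²; A₂ = 100 km² = 1 × 10^8 m²
ΔV₁ = 0.02 × 4.9 × 10^7 × 4.5 = 4.41 × 10^6 m³
ΔV₂ = 0.057 × 1 × 10^8 × 4.5 = 2.565 × 10^7 m³
ΔV = ΔV₁ + ΔV₂ = 3.006 × 10^7 m³

ΔV ≈ 3.01 × 10^7 m³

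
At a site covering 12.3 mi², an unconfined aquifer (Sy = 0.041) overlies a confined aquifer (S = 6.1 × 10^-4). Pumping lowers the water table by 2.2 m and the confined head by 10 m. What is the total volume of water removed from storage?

ΔV ≈ 3.07 × 10^6 m³

A = 12.3 mi² = 3.186 × 10^7 m²
Unconfined: ΔV_u = Sy × A × Δh_u = 0.041 × 3.186 × 10^7 × 2.2 = 2.873 × 10^6 m³
Confined: ΔV_c = S × A × Δh_c = 6.1 × 10^-4 × 3.186 × 10^7 × 10 = 1.943 × 10^5 m³
Total ΔV = 2.873 × 10^6 + 1.943 × 10^5 = 3.068 × 10^6 m³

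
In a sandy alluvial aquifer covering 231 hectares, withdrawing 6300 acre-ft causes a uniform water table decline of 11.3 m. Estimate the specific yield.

Sy ≈ 0.3

A = 231 hectares = 2.31 × 10^6 m²
ΔV = 6300 acre-ft = 7.771 × 10^6 m³
Sy = ΔV / (A × Δh) = 7.771 × 10^6 m³ / (2.31 × 10^6 m² × 11.3 m) = 0.2977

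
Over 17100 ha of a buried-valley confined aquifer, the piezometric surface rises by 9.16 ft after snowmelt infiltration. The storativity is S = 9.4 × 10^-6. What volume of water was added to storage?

ΔV ≈ 4490 m³

A = 17100 ha = 1.71 × 10^8 m²
Δh = 9.16 ft = 2.792 m
ΔV = S × A × Δh = 9.4 × 10^-6 × 1.71 × 10^8 m² × 2.792 m = 4488 m³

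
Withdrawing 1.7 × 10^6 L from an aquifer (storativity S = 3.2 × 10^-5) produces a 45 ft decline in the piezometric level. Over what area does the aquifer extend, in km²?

Δh = 45 ft = 13.72 m
ΔV = 1.7 × 10^6 L = 1700 m³
A = ΔV / (S × Δh) = 1700 / (3.2 × 10^-5 × 13.72) = 3.873 × 10^6 m²
A = 3.873 × 10^6 m² = 3.873 km²

A ≈ 3.87 km²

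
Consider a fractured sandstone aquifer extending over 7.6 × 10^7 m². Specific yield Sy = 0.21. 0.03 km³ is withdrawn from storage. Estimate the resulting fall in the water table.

ΔV = 0.03 km³ = 3 × 10^7 m³
Δh = ΔV / (Sy × A) = 3 × 10^7 m³ / (0.21 × 7.6 × 10^7 m²) = 1.88 m

Δh ≈ 1.88 m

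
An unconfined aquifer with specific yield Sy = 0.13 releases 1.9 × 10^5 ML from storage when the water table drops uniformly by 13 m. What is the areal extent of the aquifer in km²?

A ≈ 112 km²

ΔV = 1.9 × 10^5 ML = 1.9 × 10^8 m³
A = ΔV / (Sy × Δh) = 1.9 × 10^8 / (0.13 × 13) = 1.124 × 10^8 m²
A = 1.124 × 10^8 m² = 112.4 km²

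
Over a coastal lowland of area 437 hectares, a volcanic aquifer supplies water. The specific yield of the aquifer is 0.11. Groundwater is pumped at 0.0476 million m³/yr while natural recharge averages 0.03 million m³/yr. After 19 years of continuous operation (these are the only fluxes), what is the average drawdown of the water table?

Δh ≈ 0.696 m

A = 437 hectares = 4.37 × 10^6 m²
Net abstraction = 0.0476 − 0.03 = 0.0176 million m³/yr
Q_net = 0.0176 million m³/yr = 48.22 m³/d
t = 19 years = 6935 d
ΔV = Q × t = 48.22 m³/d × 6935 d = 3.344 × 10^5 m³
Δh = ΔV / (Sy × A) = 3.344 × 10^5 / (0.11 × 4.37 × 10^6) = 0.6957 m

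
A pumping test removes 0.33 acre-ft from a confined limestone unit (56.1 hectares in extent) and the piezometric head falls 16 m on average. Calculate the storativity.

A = 56.1 hectares = 5.61 × 10^5 m²
ΔV = 0.33 acre-ft = 407 m³
S = ΔV / (A × Δh) = 407 m³ / (5.61 × 10^5 m² × 16 m) = 4.535 × 10^-5

S ≈ 4.5 × 10^-5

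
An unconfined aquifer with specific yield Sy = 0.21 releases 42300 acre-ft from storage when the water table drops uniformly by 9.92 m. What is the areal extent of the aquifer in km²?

ΔV = 42300 acre-ft = 5.218 × 10^7 m³
A = ΔV / (Sy × Δh) = 5.218 × 10^7 / (0.21 × 9.92) = 2.505 × 10^7 m²
A = 2.505 × 10^7 m² = 25.05 km²

A ≈ 25 km²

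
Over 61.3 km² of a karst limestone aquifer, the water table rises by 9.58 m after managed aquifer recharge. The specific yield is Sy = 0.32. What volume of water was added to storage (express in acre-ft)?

A = 61.3 km² = 6.13 × 10^7 m²
ΔV = Sy × A × Δh = 0.32 × 6.13 × 10^7 m² × 9.58 m = 1.879 × 10^8 m³
ΔV = 1.879 × 10^8 m³ = 1.524 × 10^5 acre-ft

ΔV ≈ 1.52 × 10^5 acre-ft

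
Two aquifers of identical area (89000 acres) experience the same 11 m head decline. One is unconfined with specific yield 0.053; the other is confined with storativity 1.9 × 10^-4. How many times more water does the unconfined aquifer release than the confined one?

ΔV_u / ΔV_c ≈ 279

A = 89000 acres = 3.602 × 10^8 m²
Unconfined: ΔV_u = Sy × A × Δh = 0.053 × 3.602 × 10^8 × 11 = 2.1 × 10^8 m³
Confined: ΔV_c = S × A × Δh = 1.9 × 10^-4 × 3.602 × 10^8 × 11 = 7.528 × 10^5 m³
Ratio = ΔV_u / ΔV_c = Sy / S = 0.053 / 1.9 × 10^-4 = 278.9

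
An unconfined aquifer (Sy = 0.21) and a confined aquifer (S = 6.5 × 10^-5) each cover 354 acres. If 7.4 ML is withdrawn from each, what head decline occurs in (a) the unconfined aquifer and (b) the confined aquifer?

A = 354 acres = 1.433 × 10^6 m²
ΔV = 7.4 ML = 7400 m³
Unconfined: Δh_u = ΔV/(Sy·A) = 7400/(0.21 × 1.433 × 10^6) = 0.0246 m
Confined: Δh_c = ΔV/(S·A) = 7400/(6.5 × 10^-5 × 1.433 × 10^6) = 79.47 m

Δh_u ≈ 0.0246 m; Δh_c ≈ 79.5 m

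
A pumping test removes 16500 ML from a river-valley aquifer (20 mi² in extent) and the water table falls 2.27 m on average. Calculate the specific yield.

A = 20 mi² = 5.18 × 10^7 m²
ΔV = 16500 ML = 1.65 × 10^7 m³
Sy = ΔV / (A × Δh) = 1.65 × 10^7 m³ / (5.18 × 10^7 m² × 2.27 m) = 0.1403

Sy ≈ 0.14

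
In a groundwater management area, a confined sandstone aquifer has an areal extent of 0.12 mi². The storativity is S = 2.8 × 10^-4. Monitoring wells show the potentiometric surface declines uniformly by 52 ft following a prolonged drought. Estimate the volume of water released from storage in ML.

A = 0.12 mi² = 3.108 × 10^5 m²
Δh = 52 ft = 15.85 m
ΔV = S × A × Δh = 2.8 × 10^-4 × 3.108 × 10^5 m² × 15.85 m = 1379 m³
ΔV = 1379 m³ = 1.379 ML

ΔV ≈ 1.38 ML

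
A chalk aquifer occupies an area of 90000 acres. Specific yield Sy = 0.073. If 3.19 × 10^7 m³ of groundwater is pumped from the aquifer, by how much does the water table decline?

Δh ≈ 1.2 m

A = 90000 acres = 3.642 × 10^8 m²
Δh = ΔV / (Sy × A) = 3.19 × 10^7 m³ / (0.073 × 3.642 × 10^8 m²) = 1.2 m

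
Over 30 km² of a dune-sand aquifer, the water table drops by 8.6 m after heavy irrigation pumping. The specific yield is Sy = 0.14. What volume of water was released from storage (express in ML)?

A = 30 km² = 3 × 10^7 m²
ΔV = Sy × A × Δh = 0.14 × 3 × 10^7 m² × 8.6 m = 3.612 × 10^7 m³
ΔV = 3.612 × 10^7 m³ = 36120 ML

ΔV ≈ 36100 ML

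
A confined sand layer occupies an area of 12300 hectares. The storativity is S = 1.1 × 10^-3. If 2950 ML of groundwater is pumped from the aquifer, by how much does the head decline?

Δh ≈ 21.8 m

A = 12300 hectares = 1.23 × 10^8 m²
ΔV = 2950 ML = 2.95 × 10^6 m³
Δh = ΔV / (S × A) = 2.95 × 10^6 m³ / (0.0011 × 1.23 × 10^8 m²) = 21.8 m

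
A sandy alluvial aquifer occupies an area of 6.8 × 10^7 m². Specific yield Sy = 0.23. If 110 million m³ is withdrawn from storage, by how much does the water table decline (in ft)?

Δh ≈ 23.1 ft

ΔV = 110 million m³ = 1.1 × 10^8 m³
Δh = ΔV / (Sy × A) = 1.1 × 10^8 m³ / (0.23 × 6.8 × 10^7 m²) = 7.033 m
Δh = 7.033 m = 23.07 ft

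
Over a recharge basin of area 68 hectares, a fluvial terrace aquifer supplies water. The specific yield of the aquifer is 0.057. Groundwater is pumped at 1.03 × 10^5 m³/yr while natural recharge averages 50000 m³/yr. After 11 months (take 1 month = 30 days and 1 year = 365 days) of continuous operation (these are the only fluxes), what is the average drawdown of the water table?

Δh ≈ 1.24 m

A = 68 hectares = 6.8 × 10^5 m²
Net abstraction = 1.03 × 10^5 − 50000 = 53000 m³/yr
Q_net = 53000 m³/yr = 145.2 m³/d
t = 11 months = 330 d
ΔV = Q × t = 145.2 m³/d × 330 d = 47920 m³
Δh = ΔV / (Sy × A) = 47920 / (0.057 × 6.8 × 10^5) = 1.236 m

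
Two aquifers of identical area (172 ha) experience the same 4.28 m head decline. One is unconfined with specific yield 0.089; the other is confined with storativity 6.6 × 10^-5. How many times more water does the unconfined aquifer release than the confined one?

A = 172 ha = 1.72 × 10^6 m²
Unconfined: ΔV_u = Sy × A × Δh = 0.089 × 1.72 × 10^6 × 4.28 = 6.552 × 10^5 m³
Confined: ΔV_c = S × A × Δh = 6.6 × 10^-5 × 1.72 × 10^6 × 4.28 = 485.9 m³
Ratio = ΔV_u / ΔV_c = Sy / S = 0.089 / 6.6 × 10^-5 = 1348

ΔV_u / ΔV_c ≈ 1350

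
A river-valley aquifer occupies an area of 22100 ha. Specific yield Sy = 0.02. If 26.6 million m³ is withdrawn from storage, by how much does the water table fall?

Δh ≈ 6.02 m

A = 22100 ha = 2.21 × 10^8 m²
ΔV = 26.6 million m³ = 2.66 × 10^7 m³
Δh = ΔV / (Sy × A) = 2.66 × 10^7 m³ / (0.02 × 2.21 × 10^8 m²) = 6.018 m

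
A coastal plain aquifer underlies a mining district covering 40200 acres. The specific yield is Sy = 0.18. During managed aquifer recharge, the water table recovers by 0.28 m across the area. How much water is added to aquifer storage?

ΔV ≈ 8.2 × 10^6 m³

A = 40200 acres = 1.627 × 10^8 m²
ΔV = Sy × A × Δh = 0.18 × 1.627 × 10^8 m² × 0.28 m = 8.199 × 10^6 m³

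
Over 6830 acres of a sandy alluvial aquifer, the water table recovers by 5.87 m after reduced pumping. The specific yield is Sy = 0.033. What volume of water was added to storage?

ΔV ≈ 5.35 × 10^6 m³

A = 6830 acres = 2.764 × 10^7 m²
ΔV = Sy × A × Δh = 0.033 × 2.764 × 10^7 m² × 5.87 m = 5.354 × 10^6 m³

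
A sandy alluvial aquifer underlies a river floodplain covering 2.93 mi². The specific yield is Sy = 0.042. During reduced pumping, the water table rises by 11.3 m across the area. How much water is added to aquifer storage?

A = 2.93 mi² = 7.589 × 10^6 m²
ΔV = Sy × A × Δh = 0.042 × 7.589 × 10^6 m² × 11.3 m = 3.602 × 10^6 m³

ΔV ≈ 3.6 × 10^6 m³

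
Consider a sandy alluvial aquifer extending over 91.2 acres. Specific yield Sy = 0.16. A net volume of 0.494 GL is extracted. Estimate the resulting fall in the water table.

Δh ≈ 8.37 m

A = 91.2 acres = 3.691 × 10^5 m²
ΔV = 0.494 GL = 4.94 × 10^5 m³
Δh = ΔV / (Sy × A) = 4.94 × 10^5 m³ / (0.16 × 3.691 × 10^5 m²) = 8.366 m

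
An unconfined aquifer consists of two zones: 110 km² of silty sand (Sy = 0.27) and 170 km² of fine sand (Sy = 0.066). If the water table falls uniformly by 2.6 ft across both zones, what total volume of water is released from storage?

A₁ = 110 km² = 1.1 × 10^8 m²; A₂ = 170 km² = 1.7 × 10^8 m²
Δh = 2.6 ft = 0.7925 m
ΔV₁ = 0.27 × 1.1 × 10^8 × 0.7925 = 2.354 × 10^7 m³
ΔV₂ = 0.066 × 1.7 × 10^8 × 0.7925 = 8.892 × 10^6 m³
ΔV = ΔV₁ + ΔV₂ = 3.243 × 10^7 m³

ΔV ≈ 3.24 × 10^7 m³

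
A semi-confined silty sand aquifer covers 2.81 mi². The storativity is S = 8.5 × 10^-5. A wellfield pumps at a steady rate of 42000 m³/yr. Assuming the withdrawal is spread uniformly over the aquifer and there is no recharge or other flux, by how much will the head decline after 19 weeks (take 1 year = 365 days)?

A = 2.81 mi² = 7.278 × 10^6 m²
Q = 42000 m³/yr = 115.1 m³/d
t = 19 weeks = 133 d
ΔV = Q × t = 115.1 m³/d × 133 d = 15300 m³
Δh = ΔV / (S × A) = 15300 / (8.5 × 10^-5 × 7.278 × 10^6) = 24.74 m

Δh ≈ 24.7 m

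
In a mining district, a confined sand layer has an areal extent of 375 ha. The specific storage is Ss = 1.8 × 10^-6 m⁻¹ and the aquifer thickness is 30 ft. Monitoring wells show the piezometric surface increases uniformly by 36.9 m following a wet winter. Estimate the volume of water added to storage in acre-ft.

ΔV ≈ 1.85 acre-ft

b = 30 ft = 9.144 m
S = Ss × b = 1.8 × 10^-6 m⁻¹ × 9.144 m = 1.646 × 10^-5
A = 375 ha = 3.75 × 10^6 m²
ΔV = S × A × Δh = 1.646 × 10^-5 × 3.75 × 10^6 m² × 36.9 m = 2278 m³
ΔV = 2278 m³ = 1.846 acre-ft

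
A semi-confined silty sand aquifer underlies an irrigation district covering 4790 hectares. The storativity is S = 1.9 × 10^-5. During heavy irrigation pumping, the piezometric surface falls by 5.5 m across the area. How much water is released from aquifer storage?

A = 4790 hectares = 4.79 × 10^7 m²
ΔV = S × A × Δh = 1.9 × 10^-5 × 4.79 × 10^7 m² × 5.5 m = 5006 m³

ΔV ≈ 5010 m³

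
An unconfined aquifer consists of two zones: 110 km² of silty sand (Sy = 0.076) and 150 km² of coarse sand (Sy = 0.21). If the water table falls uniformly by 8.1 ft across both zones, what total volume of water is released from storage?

A₁ = 110 km² = 1.1 × 10^8 m²; A₂ = 150 km² = 1.5 × 10^8 m²
Δh = 8.1 ft = 2.469 m
ΔV₁ = 0.076 × 1.1 × 10^8 × 2.469 = 2.064 × 10^7 m³
ΔV₂ = 0.21 × 1.5 × 10^8 × 2.469 = 7.777 × 10^7 m³
ΔV = ΔV₁ + ΔV₂ = 9.841 × 10^7 m³

ΔV ≈ 9.84 × 10^7 m³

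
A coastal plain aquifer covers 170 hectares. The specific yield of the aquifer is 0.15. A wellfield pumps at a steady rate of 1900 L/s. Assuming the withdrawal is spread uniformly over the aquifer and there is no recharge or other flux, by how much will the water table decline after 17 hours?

A = 170 hectares = 1.7 × 10^6 m²
Q = 1900 L/s = 1.642 × 10^5 m³/d
t = 17 hours = 0.7083 d
ΔV = Q × t = 1.642 × 10^5 m³/d × 0.7083 d = 1.163 × 10^5 m³
Δh = ΔV / (Sy × A) = 1.163 × 10^5 / (0.15 × 1.7 × 10^6) = 0.456 m

Δh ≈ 0.456 m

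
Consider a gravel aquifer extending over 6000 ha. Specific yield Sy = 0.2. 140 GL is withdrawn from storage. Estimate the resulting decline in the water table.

A = 6000 ha = 6 × 10^7 m²
ΔV = 140 GL = 1.4 × 10^8 m³
Δh = ΔV / (Sy × A) = 1.4 × 10^8 m³ / (0.2 × 6 × 10^7 m²) = 11.67 m

Δh ≈ 11.7 m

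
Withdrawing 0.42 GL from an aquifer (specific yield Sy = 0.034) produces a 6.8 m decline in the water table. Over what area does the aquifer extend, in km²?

A ≈ 1.82 km²

ΔV = 0.42 GL = 4.2 × 10^5 m³
A = ΔV / (Sy × Δh) = 4.2 × 10^5 / (0.034 × 6.8) = 1.817 × 10^6 m²
A = 1.817 × 10^6 m² = 1.817 km²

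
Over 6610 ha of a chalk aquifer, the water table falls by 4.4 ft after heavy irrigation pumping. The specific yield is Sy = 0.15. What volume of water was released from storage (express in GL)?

A = 6610 ha = 6.61 × 10^7 m²
Δh = 4.4 ft = 1.341 m
ΔV = Sy × A × Δh = 0.15 × 6.61 × 10^7 m² × 1.341 m = 1.33 × 10^7 m³
ΔV = 1.33 × 10^7 m³ = 13.3 GL

ΔV ≈ 13.3 GL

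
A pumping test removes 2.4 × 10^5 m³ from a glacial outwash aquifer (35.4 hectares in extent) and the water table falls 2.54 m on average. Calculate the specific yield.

Sy ≈ 0.27

A = 35.4 hectares = 3.54 × 10^5 m²
Sy = ΔV / (A × Δh) = 2.4 × 10^5 m³ / (3.54 × 10^5 m² × 2.54 m) = 0.2669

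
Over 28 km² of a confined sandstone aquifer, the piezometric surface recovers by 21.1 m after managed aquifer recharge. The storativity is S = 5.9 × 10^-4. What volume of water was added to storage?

ΔV ≈ 3.49 × 10^5 m³

A = 28 km² = 2.8 × 10^7 m²
ΔV = S × A × Δh = 5.9 × 10^-4 × 2.8 × 10^7 m² × 21.1 m = 3.486 × 10^5 m³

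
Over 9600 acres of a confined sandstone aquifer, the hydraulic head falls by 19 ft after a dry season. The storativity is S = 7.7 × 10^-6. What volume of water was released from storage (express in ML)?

A = 9600 acres = 3.885 × 10^7 m²
Δh = 19 ft = 5.791 m
ΔV = S × A × Δh = 7.7 × 10^-6 × 3.885 × 10^7 m² × 5.791 m = 1732 m³
ΔV = 1732 m³ = 1.732 ML

ΔV ≈ 1.73 ML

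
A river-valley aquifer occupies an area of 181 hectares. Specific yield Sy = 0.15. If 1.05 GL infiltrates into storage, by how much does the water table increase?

A = 181 hectares = 1.81 × 10^6 m²
ΔV = 1.05 GL = 1.05 × 10^6 m³
Δh = ΔV / (Sy × A) = 1.05 × 10^6 m³ / (0.15 × 1.81 × 10^6 m²) = 3.867 m

Δh ≈ 3.87 m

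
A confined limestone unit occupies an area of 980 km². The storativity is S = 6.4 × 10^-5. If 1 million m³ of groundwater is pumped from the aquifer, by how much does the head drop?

A = 980 km² = 9.8 × 10^8 m²
ΔV = 1 million m³ = 1 × 10^6 m³
Δh = ΔV / (S × A) = 1 × 10^6 m³ / (6.4 × 10^-5 × 9.8 × 10^8 m²) = 15.94 m

Δh ≈ 15.9 m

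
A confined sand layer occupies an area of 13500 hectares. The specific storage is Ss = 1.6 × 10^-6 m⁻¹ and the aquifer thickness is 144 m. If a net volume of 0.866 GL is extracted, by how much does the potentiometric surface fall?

S = Ss × b = 1.6 × 10^-6 m⁻¹ × 144 m = 2.304 × 10^-4
A = 13500 hectares = 1.35 × 10^8 m²
ΔV = 0.866 GL = 8.66 × 10^5 m³
Δh = ΔV / (S × A) = 8.66 × 10^5 m³ / (2.304 × 10^-4 × 1.35 × 10^8 m²) = 27.84 m

Δh ≈ 27.8 m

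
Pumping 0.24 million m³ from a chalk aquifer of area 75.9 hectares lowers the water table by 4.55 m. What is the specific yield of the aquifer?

A = 75.9 hectares = 7.59 × 10^5 m²
ΔV = 0.24 million m³ = 2.4 × 10^5 m³
Sy = ΔV / (A × Δh) = 2.4 × 10^5 m³ / (7.59 × 10^5 m² × 4.55 m) = 0.0695

Sy ≈ 0.069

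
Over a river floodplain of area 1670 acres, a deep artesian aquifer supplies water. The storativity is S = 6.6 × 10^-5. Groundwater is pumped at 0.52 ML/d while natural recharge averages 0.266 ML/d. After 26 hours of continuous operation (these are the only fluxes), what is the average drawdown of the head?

A = 1670 acres = 6.758 × 10^6 m²
Net abstraction = 0.52 − 0.266 = 0.254 ML/d
Q_net = 0.254 ML/d = 254 m³/d
t = 26 hours = 1.083 d
ΔV = Q × t = 254 m³/d × 1.083 d = 275.2 m³
Δh = ΔV / (S × A) = 275.2 / (6.6 × 10^-5 × 6.758 × 10^6) = 0.6169 m

Δh ≈ 0.617 m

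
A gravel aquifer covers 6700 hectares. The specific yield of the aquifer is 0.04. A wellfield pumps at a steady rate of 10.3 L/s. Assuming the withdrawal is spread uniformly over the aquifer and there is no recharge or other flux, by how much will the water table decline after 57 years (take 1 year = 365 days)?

Δh ≈ 6.91 m

A = 6700 hectares = 6.7 × 10^7 m²
Q = 10.3 L/s = 889.9 m³/d
t = 57 years = 20800 d
ΔV = Q × t = 889.9 m³/d × 20800 d = 1.851 × 10^7 m³
Δh = ΔV / (Sy × A) = 1.851 × 10^7 / (0.04 × 6.7 × 10^7) = 6.909 m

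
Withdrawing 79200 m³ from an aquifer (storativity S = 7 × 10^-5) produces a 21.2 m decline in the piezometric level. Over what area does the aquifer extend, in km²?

A = ΔV / (S × Δh) = 79200 / (7 × 10^-5 × 21.2) = 5.337 × 10^7 m²
A = 5.337 × 10^7 m² = 53.37 km²

A ≈ 53.4 km²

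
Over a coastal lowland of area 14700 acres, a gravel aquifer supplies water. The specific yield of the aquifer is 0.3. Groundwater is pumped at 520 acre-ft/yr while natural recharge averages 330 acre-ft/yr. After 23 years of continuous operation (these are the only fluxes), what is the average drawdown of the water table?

Δh ≈ 0.302 m

A = 14700 acres = 5.949 × 10^7 m²
Net abstraction = 520 − 330 = 190 acre-ft/yr
Q_net = 190 acre-ft/yr = 642.1 m³/d
t = 23 years = 8395 d
ΔV = Q × t = 642.1 m³/d × 8395 d = 5.39 × 10^6 m³
Δh = ΔV / (Sy × A) = 5.39 × 10^6 / (0.3 × 5.949 × 10^7) = 0.302 m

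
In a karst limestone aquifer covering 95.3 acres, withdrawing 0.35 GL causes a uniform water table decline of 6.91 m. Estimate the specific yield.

Sy ≈ 0.13

A = 95.3 acres = 3.857 × 10^5 m²
ΔV = 0.35 GL = 3.5 × 10^5 m³
Sy = ΔV / (A × Δh) = 3.5 × 10^5 m³ / (3.857 × 10^5 m² × 6.91 m) = 0.1313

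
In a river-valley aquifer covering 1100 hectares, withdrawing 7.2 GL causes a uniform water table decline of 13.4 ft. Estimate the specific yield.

Sy ≈ 0.16

A = 1100 hectares = 1.1 × 10^7 m²
Δh = 13.4 ft = 4.084 m
ΔV = 7.2 GL = 7.2 × 10^6 m³
Sy = ΔV / (A × Δh) = 7.2 × 10^6 m³ / (1.1 × 10^7 m² × 4.084 m) = 0.1603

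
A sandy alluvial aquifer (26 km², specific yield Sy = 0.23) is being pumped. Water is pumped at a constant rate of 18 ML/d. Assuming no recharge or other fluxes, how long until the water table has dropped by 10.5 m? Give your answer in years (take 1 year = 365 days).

t ≈ 9.56 years

A = 26 km² = 2.6 × 10^7 m²
ΔV = Sy × A × Δh = 0.23 × 2.6 × 10^7 × 10.5 = 6.279 × 10^7 m³
Q = 18 ML/d = 18000 m³/d
t = ΔV / Q = 6.279 × 10^7 m³ / 18000 m³/d = 3488 d
t = 3488 d ≈ 9.557 years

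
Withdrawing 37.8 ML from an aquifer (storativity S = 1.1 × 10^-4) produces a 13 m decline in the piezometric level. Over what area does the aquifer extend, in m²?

A ≈ 2.64 × 10^7 m²

ΔV = 37.8 ML = 37800 m³
A = ΔV / (S × Δh) = 37800 / (1.1 × 10^-4 × 13) = 2.643 × 10^7 m²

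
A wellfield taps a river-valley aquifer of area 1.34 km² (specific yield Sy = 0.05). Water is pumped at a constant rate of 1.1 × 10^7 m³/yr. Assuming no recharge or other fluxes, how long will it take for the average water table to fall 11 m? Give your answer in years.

A = 1.34 km² = 1.34 × 10^6 m²
ΔV = Sy × A × Δh = 0.05 × 1.34 × 10^6 × 11 = 7.37 × 10^5 m³
Q = 1.1 × 10^7 m³/yr = 30140 m³/d
t = ΔV / Q = 7.37 × 10^5 m³ / 30140 m³/d = 24.45 d
t = 24.45 d ≈ 0.067 years

t ≈ 0.067 years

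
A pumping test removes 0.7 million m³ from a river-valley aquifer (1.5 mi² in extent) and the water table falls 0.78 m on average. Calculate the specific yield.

A = 1.5 mi² = 3.885 × 10^6 m²
ΔV = 0.7 million m³ = 7 × 10^5 m³
Sy = ΔV / (A × Δh) = 7 × 10^5 m³ / (3.885 × 10^6 m² × 0.78 m) = 0.231

Sy ≈ 0.23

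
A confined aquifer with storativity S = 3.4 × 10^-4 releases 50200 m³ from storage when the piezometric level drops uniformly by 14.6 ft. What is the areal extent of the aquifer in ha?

Δh = 14.6 ft = 4.45 m
A = ΔV / (S × Δh) = 50200 / (3.4 × 10^-4 × 4.45) = 3.318 × 10^7 m²
A = 3.318 × 10^7 m² = 3318 ha

A ≈ 3320 ha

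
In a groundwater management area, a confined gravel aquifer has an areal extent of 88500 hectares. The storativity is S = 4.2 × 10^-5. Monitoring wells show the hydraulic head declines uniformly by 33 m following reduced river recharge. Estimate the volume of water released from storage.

A = 88500 hectares = 8.85 × 10^8 m²
ΔV = S × A × Δh = 4.2 × 10^-5 × 8.85 × 10^8 m² × 33 m = 1.227 × 10^6 m³

ΔV ≈ 1.23 × 10^6 m³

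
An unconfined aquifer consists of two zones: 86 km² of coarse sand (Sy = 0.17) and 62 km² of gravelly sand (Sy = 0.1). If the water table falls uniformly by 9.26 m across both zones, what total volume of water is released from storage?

ΔV ≈ 1.93 × 10^8 m³

A₁ = 86 km² = 8.6 × 10^7 m²; A₂ = 62 km² = 6.2 × 10^7 m²
ΔV₁ = 0.17 × 8.6 × 10^7 × 9.26 = 1.354 × 10^8 m³
ΔV₂ = 0.1 × 6.2 × 10^7 × 9.26 = 5.741 × 10^7 m³
ΔV = ΔV₁ + ΔV₂ = 1.928 × 10^8 m³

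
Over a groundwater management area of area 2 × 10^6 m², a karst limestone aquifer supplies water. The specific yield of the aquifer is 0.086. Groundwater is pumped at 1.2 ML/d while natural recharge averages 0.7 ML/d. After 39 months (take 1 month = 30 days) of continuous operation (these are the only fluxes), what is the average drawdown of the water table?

Δh ≈ 3.4 m

Net abstraction = 1.2 − 0.7 = 0.5 ML/d
Q_net = 0.5 ML/d = 500 m³/d
t = 39 months = 1170 d
ΔV = Q × t = 500 m³/d × 1170 d = 5.85 × 10^5 m³
Δh = ΔV / (Sy × A) = 5.85 × 10^5 / (0.086 × 2 × 10^6) = 3.401 m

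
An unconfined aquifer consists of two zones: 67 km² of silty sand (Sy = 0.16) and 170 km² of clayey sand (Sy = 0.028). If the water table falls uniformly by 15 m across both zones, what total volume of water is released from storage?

A₁ = 67 km² = 6.7 × 10^7 m²; A₂ = 170 km² = 1.7 × 10^8 m²
ΔV₁ = 0.16 × 6.7 × 10^7 × 15 = 1.608 × 10^8 m³
ΔV₂ = 0.028 × 1.7 × 10^8 × 15 = 7.14 × 10^7 m³
ΔV = ΔV₁ + ΔV₂ = 2.322 × 10^8 m³

ΔV ≈ 2.32 × 10^8 m³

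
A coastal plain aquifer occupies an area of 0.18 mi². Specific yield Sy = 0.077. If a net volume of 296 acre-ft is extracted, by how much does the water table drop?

A = 0.18 mi² = 4.662 × 10^5 m²
ΔV = 296 acre-ft = 3.651 × 10^5 m³
Δh = ΔV / (Sy × A) = 3.651 × 10^5 m³ / (0.077 × 4.662 × 10^5 m²) = 10.17 m

Δh ≈ 10.2 m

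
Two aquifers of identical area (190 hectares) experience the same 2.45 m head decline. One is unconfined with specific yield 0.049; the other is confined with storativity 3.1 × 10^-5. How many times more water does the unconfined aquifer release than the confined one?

A = 190 hectares = 1.9 × 10^6 m²
Unconfined: ΔV_u = Sy × A × Δh = 0.049 × 1.9 × 10^6 × 2.45 = 2.281 × 10^5 m³
Confined: ΔV_c = S × A × Δh = 3.1 × 10^-5 × 1.9 × 10^6 × 2.45 = 144.3 m³
Ratio = ΔV_u / ΔV_c = Sy / S = 0.049 / 3.1 × 10^-5 = 1581

ΔV_u / ΔV_c ≈ 1580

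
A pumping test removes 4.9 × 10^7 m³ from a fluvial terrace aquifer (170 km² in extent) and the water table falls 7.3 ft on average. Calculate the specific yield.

Sy ≈ 0.13

A = 170 km² = 1.7 × 10^8 m²
Δh = 7.3 ft = 2.225 m
Sy = ΔV / (A × Δh) = 4.9 × 10^7 m³ / (1.7 × 10^8 m² × 2.225 m) = 0.1295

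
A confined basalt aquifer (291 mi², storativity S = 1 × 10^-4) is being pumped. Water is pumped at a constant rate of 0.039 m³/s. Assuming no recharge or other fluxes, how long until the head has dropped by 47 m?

A = 291 mi² = 7.537 × 10^8 m²
ΔV = S × A × Δh = 1 × 10^-4 × 7.537 × 10^8 × 47 = 3.542 × 10^6 m³
Q = 0.039 m³/s = 3370 m³/d
t = ΔV / Q = 3.542 × 10^6 m³ / 3370 m³/d = 1051 d

t ≈ 1050 days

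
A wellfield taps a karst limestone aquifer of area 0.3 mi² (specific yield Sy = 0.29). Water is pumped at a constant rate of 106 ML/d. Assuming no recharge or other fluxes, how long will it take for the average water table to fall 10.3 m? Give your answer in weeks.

t ≈ 3.13 weeks

A = 0.3 mi² = 7.77 × 10^5 m²
ΔV = Sy × A × Δh = 0.29 × 7.77 × 10^5 × 10.3 = 2.321 × 10^6 m³
Q = 106 ML/d = 1.06 × 10^5 m³/d
t = ΔV / Q = 2.321 × 10^6 m³ / 1.06 × 10^5 m³/d = 21.9 d
t = 21.9 d ≈ 3.128 weeks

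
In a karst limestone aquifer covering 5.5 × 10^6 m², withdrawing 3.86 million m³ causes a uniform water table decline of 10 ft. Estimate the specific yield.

Sy ≈ 0.23

Δh = 10 ft = 3.048 m
ΔV = 3.86 million m³ = 3.86 × 10^6 m³
Sy = ΔV / (A × Δh) = 3.86 × 10^6 m³ / (5.5 × 10^6 m² × 3.048 m) = 0.2303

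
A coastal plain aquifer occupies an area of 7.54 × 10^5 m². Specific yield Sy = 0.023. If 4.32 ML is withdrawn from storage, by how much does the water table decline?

Δh ≈ 0.249 m

ΔV = 4.32 ML = 4320 m³
Δh = ΔV / (Sy × A) = 4320 m³ / (0.023 × 7.54 × 10^5 m²) = 0.2491 m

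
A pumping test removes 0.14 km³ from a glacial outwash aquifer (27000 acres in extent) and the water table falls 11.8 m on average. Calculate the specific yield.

Sy ≈ 0.11

A = 27000 acres = 1.093 × 10^8 m²
ΔV = 0.14 km³ = 1.4 × 10^8 m³
Sy = ΔV / (A × Δh) = 1.4 × 10^8 m³ / (1.093 × 10^8 m² × 11.8 m) = 0.1086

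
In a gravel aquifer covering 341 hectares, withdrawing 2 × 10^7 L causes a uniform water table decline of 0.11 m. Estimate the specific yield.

A = 341 hectares = 3.41 × 10^6 m²
ΔV = 2 × 10^7 L = 20000 m³
Sy = ΔV / (A × Δh) = 20000 m³ / (3.41 × 10^6 m² × 0.11 m) = 0.05332

Sy ≈ 0.053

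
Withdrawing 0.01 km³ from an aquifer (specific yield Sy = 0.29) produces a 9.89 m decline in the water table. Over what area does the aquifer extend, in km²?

A ≈ 3.49 km²

ΔV = 0.01 km³ = 1 × 10^7 m³
A = ΔV / (Sy × Δh) = 1 × 10^7 / (0.29 × 9.89) = 3.487 × 10^6 m²
A = 3.487 × 10^6 m² = 3.487 km²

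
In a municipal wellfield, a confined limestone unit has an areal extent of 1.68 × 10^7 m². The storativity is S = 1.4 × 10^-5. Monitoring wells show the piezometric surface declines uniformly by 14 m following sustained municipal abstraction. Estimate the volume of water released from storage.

ΔV = S × A × Δh = 1.4 × 10^-5 × 1.68 × 10^7 m² × 14 m = 3293 m³

ΔV ≈ 3290 m³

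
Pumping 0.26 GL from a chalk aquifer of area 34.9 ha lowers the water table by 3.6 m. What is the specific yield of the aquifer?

Sy ≈ 0.21

A = 34.9 ha = 3.49 × 10^5 m²
ΔV = 0.26 GL = 2.6 × 10^5 m³
Sy = ΔV / (A × Δh) = 2.6 × 10^5 m³ / (3.49 × 10^5 m² × 3.6 m) = 0.2069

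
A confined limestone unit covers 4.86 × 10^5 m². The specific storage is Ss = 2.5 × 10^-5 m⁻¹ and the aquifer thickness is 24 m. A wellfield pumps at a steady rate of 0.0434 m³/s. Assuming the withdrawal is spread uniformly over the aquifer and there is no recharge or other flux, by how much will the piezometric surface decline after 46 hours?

S = Ss × b = 2.5 × 10^-5 m⁻¹ × 24 m = 6 × 10^-4
Q = 0.0434 m³/s = 3750 m³/d
t = 46 hours = 1.917 d
ΔV = Q × t = 3750 m³/d × 1.917 d = 7187 m³
Δh = ΔV / (S × A) = 7187 / (6 × 10^-4 × 4.86 × 10^5) = 24.65 m

Δh ≈ 24.6 m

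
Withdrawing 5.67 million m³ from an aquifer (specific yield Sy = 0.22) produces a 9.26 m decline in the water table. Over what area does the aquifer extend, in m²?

ΔV = 5.67 million m³ = 5.67 × 10^6 m³
A = ΔV / (Sy × Δh) = 5.67 × 10^6 / (0.22 × 9.26) = 2.783 × 10^6 m²

A ≈ 2.78 × 10^6 m²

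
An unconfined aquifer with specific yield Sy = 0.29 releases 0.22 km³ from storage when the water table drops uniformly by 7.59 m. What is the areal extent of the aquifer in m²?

ΔV = 0.22 km³ = 2.2 × 10^8 m³
A = ΔV / (Sy × Δh) = 2.2 × 10^8 / (0.29 × 7.59) = 9.995 × 10^7 m²

A ≈ 1 × 10^8 m²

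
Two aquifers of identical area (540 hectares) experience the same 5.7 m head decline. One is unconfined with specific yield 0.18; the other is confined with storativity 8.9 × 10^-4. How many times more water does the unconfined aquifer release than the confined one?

A = 540 hectares = 5.4 × 10^6 m²
Unconfined: ΔV_u = Sy × A × Δh = 0.18 × 5.4 × 10^6 × 5.7 = 5.54 × 10^6 m³
Confined: ΔV_c = S × A × Δh = 8.9 × 10^-4 × 5.4 × 10^6 × 5.7 = 27390 m³
Ratio = ΔV_u / ΔV_c = Sy / S = 0.18 / 8.9 × 10^-4 = 202.2

ΔV_u / ΔV_c ≈ 202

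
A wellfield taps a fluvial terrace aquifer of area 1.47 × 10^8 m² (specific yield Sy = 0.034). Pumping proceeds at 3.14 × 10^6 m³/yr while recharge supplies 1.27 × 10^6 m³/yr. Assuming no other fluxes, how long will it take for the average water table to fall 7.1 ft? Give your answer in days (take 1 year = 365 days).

Δh = 7.1 ft = 2.164 m
ΔV = Sy × A × Δh = 0.034 × 1.47 × 10^8 × 2.164 = 1.082 × 10^7 m³
Net withdrawal = 3.14 × 10^6 − 1.27 × 10^6 = 1.87 × 10^6 m³/yr = 5123 m³/d
t = ΔV / Q = 1.082 × 10^7 m³ / 5123 m³/d = 2111 d

t ≈ 2110 days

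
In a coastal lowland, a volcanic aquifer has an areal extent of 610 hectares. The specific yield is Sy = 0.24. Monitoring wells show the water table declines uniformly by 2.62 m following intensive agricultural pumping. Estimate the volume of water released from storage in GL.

ΔV ≈ 3.84 GL

A = 610 hectares = 6.1 × 10^6 m²
ΔV = Sy × A × Δh = 0.24 × 6.1 × 10^6 m² × 2.62 m = 3.836 × 10^6 m³
ΔV = 3.836 × 10^6 m³ = 3.836 GL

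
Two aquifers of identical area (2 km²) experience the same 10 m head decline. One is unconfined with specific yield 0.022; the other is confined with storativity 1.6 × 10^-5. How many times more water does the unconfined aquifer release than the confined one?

A = 2 km² = 2 × 10^6 m²
Unconfined: ΔV_u = Sy × A × Δh = 0.022 × 2 × 10^6 × 10 = 4.4 × 10^5 m³
Confined: ΔV_c = S × A × Δh = 1.6 × 10^-5 × 2 × 10^6 × 10 = 320 m³
Ratio = ΔV_u / ΔV_c = Sy / S = 0.022 / 1.6 × 10^-5 = 1375

ΔV_u / ΔV_c ≈ 1380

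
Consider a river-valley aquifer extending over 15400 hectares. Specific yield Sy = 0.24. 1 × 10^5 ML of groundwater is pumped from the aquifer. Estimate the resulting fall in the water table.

A = 15400 hectares = 1.54 × 10^8 m²
ΔV = 1 × 10^5 ML = 1 × 10^8 m³
Δh = ΔV / (Sy × A) = 1 × 10^8 m³ / (0.24 × 1.54 × 10^8 m²) = 2.706 m

Δh ≈ 2.71 m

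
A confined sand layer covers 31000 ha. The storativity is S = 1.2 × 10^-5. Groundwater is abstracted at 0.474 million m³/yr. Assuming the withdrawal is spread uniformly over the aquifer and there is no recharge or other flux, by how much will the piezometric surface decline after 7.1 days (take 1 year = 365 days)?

A = 31000 ha = 3.1 × 10^8 m²
Q = 0.474 million m³/yr = 1299 m³/d
ΔV = Q × t = 1299 m³/d × 7.1 d = 9220 m³
Δh = ΔV / (S × A) = 9220 / (1.2 × 10^-5 × 3.1 × 10^8) = 2.479 m

Δh ≈ 2.48 m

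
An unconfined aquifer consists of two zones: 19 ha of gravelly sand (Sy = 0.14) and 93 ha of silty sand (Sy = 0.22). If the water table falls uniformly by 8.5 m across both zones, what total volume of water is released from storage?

ΔV ≈ 1.97 × 10^6 m³

A₁ = 19 ha = 1.9 × 10^5 m²; A₂ = 93 ha = 9.3 × 10^5 m²
ΔV₁ = 0.14 × 1.9 × 10^5 × 8.5 = 2.261 × 10^5 m³
ΔV₂ = 0.22 × 9.3 × 10^5 × 8.5 = 1.739 × 10^6 m³
ΔV = ΔV₁ + ΔV₂ = 1.965 × 10^6 m³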